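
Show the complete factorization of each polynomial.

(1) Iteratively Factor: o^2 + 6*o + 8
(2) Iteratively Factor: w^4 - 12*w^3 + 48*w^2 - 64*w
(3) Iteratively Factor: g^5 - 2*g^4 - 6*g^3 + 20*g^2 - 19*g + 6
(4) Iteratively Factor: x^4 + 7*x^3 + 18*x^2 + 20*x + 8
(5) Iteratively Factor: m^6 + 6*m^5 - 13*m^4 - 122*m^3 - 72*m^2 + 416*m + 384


(1) = (o + 2)*(o + 4)
(2) = (w - 4)*(w^3 - 8*w^2 + 16*w) = (w - 4)^2*(w^2 - 4*w) = w*(w - 4)^2*(w - 4)
(3) = (g - 2)*(g^4 - 6*g^2 + 8*g - 3) = (g - 2)*(g - 1)*(g^3 + g^2 - 5*g + 3) = (g - 2)*(g - 1)^2*(g^2 + 2*g - 3) = (g - 2)*(g - 1)^3*(g + 3)
(4) = (x + 2)*(x^3 + 5*x^2 + 8*x + 4) = (x + 2)^2*(x^2 + 3*x + 2) = (x + 1)*(x + 2)^2*(x + 2)
(5) = (m - 4)*(m^5 + 10*m^4 + 27*m^3 - 14*m^2 - 128*m - 96) = (m - 4)*(m + 1)*(m^4 + 9*m^3 + 18*m^2 - 32*m - 96) = (m - 4)*(m + 1)*(m + 3)*(m^3 + 6*m^2 - 32) = (m - 4)*(m + 1)*(m + 3)*(m + 4)*(m^2 + 2*m - 8) = (m - 4)*(m - 2)*(m + 1)*(m + 3)*(m + 4)*(m + 4)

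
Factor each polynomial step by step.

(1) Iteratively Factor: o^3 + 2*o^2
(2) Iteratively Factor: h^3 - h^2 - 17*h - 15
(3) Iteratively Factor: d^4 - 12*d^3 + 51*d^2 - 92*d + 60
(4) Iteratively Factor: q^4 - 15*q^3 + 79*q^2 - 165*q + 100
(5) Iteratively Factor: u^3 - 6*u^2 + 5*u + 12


(1) = (o)*(o^2 + 2*o) = o^2*(o + 2)
(2) = (h + 1)*(h^2 - 2*h - 15) = (h + 1)*(h + 3)*(h - 5)
(3) = (d - 3)*(d^3 - 9*d^2 + 24*d - 20) = (d - 5)*(d - 3)*(d^2 - 4*d + 4) = (d - 5)*(d - 3)*(d - 2)*(d - 2)
(4) = (q - 5)*(q^3 - 10*q^2 + 29*q - 20) = (q - 5)^2*(q^2 - 5*q + 4) = (q - 5)^2*(q - 1)*(q - 4)
(5) = (u - 4)*(u^2 - 2*u - 3) = (u - 4)*(u + 1)*(u - 3)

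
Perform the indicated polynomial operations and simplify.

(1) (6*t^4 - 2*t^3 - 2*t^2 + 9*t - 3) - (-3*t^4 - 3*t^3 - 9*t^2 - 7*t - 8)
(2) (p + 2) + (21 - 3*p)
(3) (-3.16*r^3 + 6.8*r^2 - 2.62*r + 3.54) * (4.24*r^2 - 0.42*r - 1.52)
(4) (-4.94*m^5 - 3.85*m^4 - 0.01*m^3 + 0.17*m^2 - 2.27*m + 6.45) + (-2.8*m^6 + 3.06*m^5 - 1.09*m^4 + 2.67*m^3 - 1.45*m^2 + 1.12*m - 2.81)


(1) = 9*t^4 + t^3 + 7*t^2 + 16*t + 5
(2) = 23 - 2*p
(3) = -13.3984*r^5 + 30.1592*r^4 - 9.1616*r^3 + 5.774*r^2 + 2.4956*r - 5.3808
(4) = -2.8*m^6 - 1.88*m^5 - 4.94*m^4 + 2.66*m^3 - 1.28*m^2 - 1.15*m + 3.64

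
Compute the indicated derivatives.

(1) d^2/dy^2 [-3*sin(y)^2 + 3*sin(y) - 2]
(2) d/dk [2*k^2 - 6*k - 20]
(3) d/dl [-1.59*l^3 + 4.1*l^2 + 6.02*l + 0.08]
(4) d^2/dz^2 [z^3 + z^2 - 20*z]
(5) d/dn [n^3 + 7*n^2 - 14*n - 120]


(1) = -3*sin(y) - 6*cos(2*y)
(2) = 4*k - 6
(3) = -4.77*l^2 + 8.2*l + 6.02
(4) = 6*z + 2
(5) = 3*n^2 + 14*n - 14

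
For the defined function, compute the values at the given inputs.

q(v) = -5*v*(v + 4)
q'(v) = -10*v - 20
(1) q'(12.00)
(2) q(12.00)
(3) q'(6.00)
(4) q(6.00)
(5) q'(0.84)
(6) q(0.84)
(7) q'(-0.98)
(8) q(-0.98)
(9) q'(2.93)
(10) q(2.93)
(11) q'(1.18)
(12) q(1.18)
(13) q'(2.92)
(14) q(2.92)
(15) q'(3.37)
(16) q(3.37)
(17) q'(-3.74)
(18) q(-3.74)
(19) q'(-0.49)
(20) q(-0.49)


(1) = -140.00
(2) = -960.00
(3) = -80.00
(4) = -300.00
(5) = -28.40
(6) = -20.33
(7) = -10.20
(8) = 14.80
(9) = -49.30
(10) = -101.52
(11) = -31.80
(12) = -30.56
(13) = -49.20
(14) = -101.03
(15) = -53.70
(16) = -124.18
(17) = 17.40
(18) = 4.86
(19) = -15.10
(20) = 8.60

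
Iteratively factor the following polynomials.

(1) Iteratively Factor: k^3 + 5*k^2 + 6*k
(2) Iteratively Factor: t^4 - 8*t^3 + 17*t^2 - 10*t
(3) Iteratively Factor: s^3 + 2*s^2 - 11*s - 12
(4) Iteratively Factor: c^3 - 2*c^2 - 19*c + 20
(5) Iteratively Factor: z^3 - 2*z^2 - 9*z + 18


(1) = (k + 3)*(k^2 + 2*k) = k*(k + 3)*(k + 2)
(2) = (t - 1)*(t^3 - 7*t^2 + 10*t) = (t - 2)*(t - 1)*(t^2 - 5*t) = t*(t - 2)*(t - 1)*(t - 5)
(3) = (s + 4)*(s^2 - 2*s - 3) = (s - 3)*(s + 4)*(s + 1)
(4) = (c - 5)*(c^2 + 3*c - 4) = (c - 5)*(c + 4)*(c - 1)
(5) = (z + 3)*(z^2 - 5*z + 6) = (z - 2)*(z + 3)*(z - 3)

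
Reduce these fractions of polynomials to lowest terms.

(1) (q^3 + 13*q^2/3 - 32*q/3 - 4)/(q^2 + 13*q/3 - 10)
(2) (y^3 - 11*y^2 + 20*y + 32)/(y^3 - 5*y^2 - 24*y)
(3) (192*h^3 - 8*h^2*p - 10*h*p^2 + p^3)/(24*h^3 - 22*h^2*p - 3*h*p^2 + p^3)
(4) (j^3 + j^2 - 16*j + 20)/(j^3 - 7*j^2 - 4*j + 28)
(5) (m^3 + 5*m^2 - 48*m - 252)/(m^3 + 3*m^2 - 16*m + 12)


(1) = (3*q^2 - 5*q - 2)/(3*q - 5)
(2) = (y^2 - 3*y - 4)/(y^2 + 3*y)
(3) = (-8*h + p)/(-h + p)
(4) = (j^2 + 3*j - 10)/(j^2 - 5*j - 14)
(5) = (m^2 - m - 42)/(m^2 - 3*m + 2)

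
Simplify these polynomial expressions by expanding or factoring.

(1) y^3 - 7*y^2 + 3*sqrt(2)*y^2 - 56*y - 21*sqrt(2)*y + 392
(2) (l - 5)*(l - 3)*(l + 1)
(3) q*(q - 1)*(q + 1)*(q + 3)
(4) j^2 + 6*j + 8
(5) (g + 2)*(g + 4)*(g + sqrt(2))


(1) = (y - 7)*(y - 4*sqrt(2))*(y + 7*sqrt(2))
(2) = l^3 - 7*l^2 + 7*l + 15
(3) = q^4 + 3*q^3 - q^2 - 3*q
(4) = (j + 2)*(j + 4)
(5) = g^3 + sqrt(2)*g^2 + 6*g^2 + 8*g + 6*sqrt(2)*g + 8*sqrt(2)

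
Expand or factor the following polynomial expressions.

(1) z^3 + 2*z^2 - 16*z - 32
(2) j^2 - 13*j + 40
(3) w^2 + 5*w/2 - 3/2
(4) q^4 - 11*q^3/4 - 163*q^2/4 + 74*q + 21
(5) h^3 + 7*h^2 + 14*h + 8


(1) = (z - 4)*(z + 2)*(z + 4)
(2) = (j - 8)*(j - 5)
(3) = (w - 1/2)*(w + 3)
(4) = (q - 7)*(q - 2)*(q + 1/4)*(q + 6)
(5) = (h + 1)*(h + 2)*(h + 4)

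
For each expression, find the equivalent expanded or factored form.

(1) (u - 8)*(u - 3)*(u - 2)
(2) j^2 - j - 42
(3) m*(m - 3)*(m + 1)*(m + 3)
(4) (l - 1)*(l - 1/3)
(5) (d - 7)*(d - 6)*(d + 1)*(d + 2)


(1) = u^3 - 13*u^2 + 46*u - 48
(2) = (j - 7)*(j + 6)
(3) = m^4 + m^3 - 9*m^2 - 9*m
(4) = l^2 - 4*l/3 + 1/3
(5) = d^4 - 10*d^3 + 5*d^2 + 100*d + 84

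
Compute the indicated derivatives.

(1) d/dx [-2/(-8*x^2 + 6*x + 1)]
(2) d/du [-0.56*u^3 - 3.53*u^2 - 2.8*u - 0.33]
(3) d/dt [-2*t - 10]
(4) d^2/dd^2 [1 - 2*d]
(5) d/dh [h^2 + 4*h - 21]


(1) = 4*(3 - 8*x)/(-8*x^2 + 6*x + 1)^2
(2) = -1.68*u^2 - 7.06*u - 2.8
(3) = -2
(4) = 0
(5) = 2*h + 4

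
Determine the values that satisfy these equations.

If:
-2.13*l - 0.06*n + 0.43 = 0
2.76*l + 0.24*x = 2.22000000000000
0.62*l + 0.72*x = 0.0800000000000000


Then:
l = 0.86
n = -23.33
x = -0.63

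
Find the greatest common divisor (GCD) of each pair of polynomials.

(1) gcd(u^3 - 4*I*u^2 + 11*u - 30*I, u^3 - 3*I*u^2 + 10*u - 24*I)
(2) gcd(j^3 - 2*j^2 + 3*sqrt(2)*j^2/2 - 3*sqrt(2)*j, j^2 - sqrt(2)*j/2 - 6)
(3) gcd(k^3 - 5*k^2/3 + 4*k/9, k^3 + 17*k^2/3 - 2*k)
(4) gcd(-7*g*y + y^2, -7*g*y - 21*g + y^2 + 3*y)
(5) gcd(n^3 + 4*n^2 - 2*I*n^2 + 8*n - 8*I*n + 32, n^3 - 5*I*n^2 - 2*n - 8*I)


(1) = gcd((u - 5*I)*(u - 2*I)*(u + 3*I), (u - 4*I)*(u - 2*I)*(u + 3*I)) = u^2 + I*u + 6
(2) = gcd(j*(j - 2)*(j + 3*sqrt(2)/2), (j - 2*sqrt(2))*(j + 3*sqrt(2)/2)) = j + 3*sqrt(2)/2
(3) = gcd(k*(k - 4/3)*(k - 1/3), k*(k - 1/3)*(k + 6)) = k^2 - k/3
(4) = -7*g + y
(5) = n - 4*I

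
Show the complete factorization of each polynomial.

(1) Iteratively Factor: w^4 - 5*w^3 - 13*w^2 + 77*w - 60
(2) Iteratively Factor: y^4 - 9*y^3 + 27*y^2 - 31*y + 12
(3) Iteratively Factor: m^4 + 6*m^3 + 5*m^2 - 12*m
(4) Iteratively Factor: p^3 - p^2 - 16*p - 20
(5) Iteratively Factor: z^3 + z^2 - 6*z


(1) = (w - 5)*(w^3 - 13*w + 12) = (w - 5)*(w + 4)*(w^2 - 4*w + 3) = (w - 5)*(w - 1)*(w + 4)*(w - 3)
(2) = (y - 1)*(y^3 - 8*y^2 + 19*y - 12) = (y - 1)^2*(y^2 - 7*y + 12) = (y - 4)*(y - 1)^2*(y - 3)
(3) = (m + 3)*(m^3 + 3*m^2 - 4*m) = (m - 1)*(m + 3)*(m^2 + 4*m) = (m - 1)*(m + 3)*(m + 4)*(m)
(4) = (p - 5)*(p^2 + 4*p + 4) = (p - 5)*(p + 2)*(p + 2)
(5) = (z)*(z^2 + z - 6) = z*(z + 3)*(z - 2)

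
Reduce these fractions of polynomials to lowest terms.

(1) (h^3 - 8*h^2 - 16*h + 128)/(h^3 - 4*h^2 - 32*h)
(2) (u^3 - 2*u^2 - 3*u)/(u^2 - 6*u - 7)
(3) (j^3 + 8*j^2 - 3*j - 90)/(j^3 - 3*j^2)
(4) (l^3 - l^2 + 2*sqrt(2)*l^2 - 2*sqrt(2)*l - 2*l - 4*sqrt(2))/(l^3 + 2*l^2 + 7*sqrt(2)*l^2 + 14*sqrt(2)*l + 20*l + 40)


(1) = (h - 4)/h
(2) = (u^2 - 3*u)/(u - 7)
(3) = (j^2 + 11*j + 30)/j^2
(4) = (l^2 - l - 2)/(l^2 + l*(2 + 5*sqrt(2)) + 10*sqrt(2))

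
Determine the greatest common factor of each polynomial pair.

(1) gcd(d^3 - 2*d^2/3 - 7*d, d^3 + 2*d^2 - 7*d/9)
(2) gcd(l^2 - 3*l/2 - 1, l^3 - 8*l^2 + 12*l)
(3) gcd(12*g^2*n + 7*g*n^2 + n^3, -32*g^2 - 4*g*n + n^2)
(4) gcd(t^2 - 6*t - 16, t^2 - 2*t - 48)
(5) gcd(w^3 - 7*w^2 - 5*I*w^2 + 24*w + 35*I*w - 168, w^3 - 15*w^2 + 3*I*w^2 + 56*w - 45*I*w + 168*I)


(1) = d^2 + 7*d/3
(2) = gcd((l - 2)*(l + 1/2), l*(l - 6)*(l - 2)) = l - 2
(3) = gcd(n*(3*g + n)*(4*g + n), (-8*g + n)*(4*g + n)) = 4*g + n
(4) = t - 8
(5) = gcd((w - 7)*(w - 8*I)*(w + 3*I), (w - 8)*(w - 7)*(w + 3*I)) = w^2 + w*(-7 + 3*I) - 21*I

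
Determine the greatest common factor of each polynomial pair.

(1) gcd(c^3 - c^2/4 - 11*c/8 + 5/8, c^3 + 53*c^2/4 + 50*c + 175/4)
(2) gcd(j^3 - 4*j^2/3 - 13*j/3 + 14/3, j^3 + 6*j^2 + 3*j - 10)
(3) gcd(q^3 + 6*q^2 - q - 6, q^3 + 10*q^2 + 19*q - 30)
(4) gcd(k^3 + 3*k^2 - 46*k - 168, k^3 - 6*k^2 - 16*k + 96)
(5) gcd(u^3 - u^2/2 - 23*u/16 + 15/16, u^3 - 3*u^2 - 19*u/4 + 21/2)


(1) = c + 5/4
(2) = gcd((j - 7/3)*(j - 1)*(j + 2), (j - 1)*(j + 2)*(j + 5)) = j^2 + j - 2
(3) = gcd((q - 1)*(q + 1)*(q + 6), (q - 1)*(q + 5)*(q + 6)) = q^2 + 5*q - 6
(4) = k + 4
(5) = gcd((u - 1)*(u - 3/4)*(u + 5/4), (u - 7/2)*(u - 3/2)*(u + 2)) = 1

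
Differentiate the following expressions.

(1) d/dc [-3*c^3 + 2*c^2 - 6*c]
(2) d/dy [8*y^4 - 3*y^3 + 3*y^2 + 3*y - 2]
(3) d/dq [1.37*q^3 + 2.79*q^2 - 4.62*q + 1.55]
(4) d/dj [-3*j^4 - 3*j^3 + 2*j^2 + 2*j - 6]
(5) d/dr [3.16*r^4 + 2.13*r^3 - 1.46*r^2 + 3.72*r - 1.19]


(1) = -9*c^2 + 4*c - 6
(2) = 32*y^3 - 9*y^2 + 6*y + 3
(3) = 4.11*q^2 + 5.58*q - 4.62
(4) = -12*j^3 - 9*j^2 + 4*j + 2
(5) = 12.64*r^3 + 6.39*r^2 - 2.92*r + 3.72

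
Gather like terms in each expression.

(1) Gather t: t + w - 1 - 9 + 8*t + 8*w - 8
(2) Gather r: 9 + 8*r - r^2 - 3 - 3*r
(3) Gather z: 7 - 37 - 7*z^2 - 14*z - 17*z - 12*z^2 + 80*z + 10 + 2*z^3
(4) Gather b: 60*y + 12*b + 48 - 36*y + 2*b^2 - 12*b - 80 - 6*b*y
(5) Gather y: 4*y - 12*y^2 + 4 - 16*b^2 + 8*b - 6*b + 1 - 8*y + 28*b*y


(1) = 9*t + 9*w - 18
(2) = -r^2 + 5*r + 6
(3) = 2*z^3 - 19*z^2 + 49*z - 20
(4) = 2*b^2 - 6*b*y + 24*y - 32
(5) = -16*b^2 + 2*b - 12*y^2 + y*(28*b - 4) + 5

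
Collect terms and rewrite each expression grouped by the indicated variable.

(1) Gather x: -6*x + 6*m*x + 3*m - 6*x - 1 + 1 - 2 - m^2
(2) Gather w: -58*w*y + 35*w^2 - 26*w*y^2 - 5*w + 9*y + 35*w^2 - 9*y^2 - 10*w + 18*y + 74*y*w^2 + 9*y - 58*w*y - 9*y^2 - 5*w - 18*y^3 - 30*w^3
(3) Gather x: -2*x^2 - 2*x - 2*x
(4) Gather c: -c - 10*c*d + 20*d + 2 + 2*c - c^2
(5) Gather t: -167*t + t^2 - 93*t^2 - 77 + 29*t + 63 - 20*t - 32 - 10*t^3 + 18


(1) = -m^2 + 3*m + x*(6*m - 12) - 2
(2) = -30*w^3 + w^2*(74*y + 70) + w*(-26*y^2 - 116*y - 20) - 18*y^3 - 18*y^2 + 36*y
(3) = -2*x^2 - 4*x
(4) = -c^2 + c*(1 - 10*d) + 20*d + 2
(5) = -10*t^3 - 92*t^2 - 158*t - 28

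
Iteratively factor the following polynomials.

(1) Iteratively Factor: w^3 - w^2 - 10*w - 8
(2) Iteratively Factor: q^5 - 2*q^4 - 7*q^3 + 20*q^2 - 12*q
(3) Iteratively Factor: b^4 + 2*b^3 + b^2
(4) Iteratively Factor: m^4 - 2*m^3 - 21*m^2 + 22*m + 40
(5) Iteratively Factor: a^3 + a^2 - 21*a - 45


(1) = (w - 4)*(w^2 + 3*w + 2) = (w - 4)*(w + 1)*(w + 2)
(2) = (q - 2)*(q^4 - 7*q^2 + 6*q) = (q - 2)*(q - 1)*(q^3 + q^2 - 6*q) = (q - 2)^2*(q - 1)*(q^2 + 3*q) = (q - 2)^2*(q - 1)*(q + 3)*(q)
(3) = (b + 1)*(b^3 + b^2) = b*(b + 1)*(b^2 + b) = b^2*(b + 1)*(b + 1)
(4) = (m + 4)*(m^3 - 6*m^2 + 3*m + 10) = (m - 5)*(m + 4)*(m^2 - m - 2) = (m - 5)*(m - 2)*(m + 4)*(m + 1)
(5) = (a + 3)*(a^2 - 2*a - 15) = (a + 3)^2*(a - 5)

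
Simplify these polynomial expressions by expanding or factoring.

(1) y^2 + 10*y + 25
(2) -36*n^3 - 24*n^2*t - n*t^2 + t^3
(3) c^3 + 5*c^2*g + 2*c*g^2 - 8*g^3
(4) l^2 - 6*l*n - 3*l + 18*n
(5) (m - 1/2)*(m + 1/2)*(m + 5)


(1) = (y + 5)^2
(2) = (-6*n + t)*(2*n + t)*(3*n + t)
(3) = (c - g)*(c + 2*g)*(c + 4*g)
(4) = (l - 3)*(l - 6*n)
(5) = m^3 + 5*m^2 - m/4 - 5/4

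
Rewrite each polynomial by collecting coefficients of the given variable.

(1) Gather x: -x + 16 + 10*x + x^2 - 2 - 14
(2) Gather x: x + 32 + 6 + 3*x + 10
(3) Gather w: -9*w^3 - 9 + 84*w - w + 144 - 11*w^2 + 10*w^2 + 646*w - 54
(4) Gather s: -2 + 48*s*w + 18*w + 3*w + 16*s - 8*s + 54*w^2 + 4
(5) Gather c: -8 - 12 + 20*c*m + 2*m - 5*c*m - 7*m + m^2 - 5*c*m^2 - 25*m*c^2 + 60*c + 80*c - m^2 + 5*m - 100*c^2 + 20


(1) = x^2 + 9*x
(2) = 4*x + 48
(3) = -9*w^3 - w^2 + 729*w + 81
(4) = s*(48*w + 8) + 54*w^2 + 21*w + 2
(5) = c^2*(-25*m - 100) + c*(-5*m^2 + 15*m + 140)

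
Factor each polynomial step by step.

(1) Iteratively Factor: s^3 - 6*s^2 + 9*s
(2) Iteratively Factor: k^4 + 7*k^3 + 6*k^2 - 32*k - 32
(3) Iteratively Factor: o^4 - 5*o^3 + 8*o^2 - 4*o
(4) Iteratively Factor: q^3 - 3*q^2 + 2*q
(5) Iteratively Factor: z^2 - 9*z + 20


(1) = (s)*(s^2 - 6*s + 9) = s*(s - 3)*(s - 3)
(2) = (k - 2)*(k^3 + 9*k^2 + 24*k + 16) = (k - 2)*(k + 1)*(k^2 + 8*k + 16) = (k - 2)*(k + 1)*(k + 4)*(k + 4)
(3) = (o - 2)*(o^3 - 3*o^2 + 2*o) = o*(o - 2)*(o^2 - 3*o + 2) = o*(o - 2)^2*(o - 1)
(4) = (q - 2)*(q^2 - q) = q*(q - 2)*(q - 1)
(5) = (z - 5)*(z - 4)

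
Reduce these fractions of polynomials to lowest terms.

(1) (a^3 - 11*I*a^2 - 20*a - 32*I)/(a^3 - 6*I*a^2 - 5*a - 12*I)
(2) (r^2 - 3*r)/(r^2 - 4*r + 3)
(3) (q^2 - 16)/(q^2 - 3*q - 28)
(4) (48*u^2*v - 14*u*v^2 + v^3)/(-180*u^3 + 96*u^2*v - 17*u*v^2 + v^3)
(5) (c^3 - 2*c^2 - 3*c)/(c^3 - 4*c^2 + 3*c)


(1) = (a - 8*I)/(a - 3*I)
(2) = r/(r - 1)
(3) = (q - 4)/(q - 7)
(4) = (-8*u*v + v^2)/(30*u^2 - 11*u*v + v^2)
(5) = (c + 1)/(c - 1)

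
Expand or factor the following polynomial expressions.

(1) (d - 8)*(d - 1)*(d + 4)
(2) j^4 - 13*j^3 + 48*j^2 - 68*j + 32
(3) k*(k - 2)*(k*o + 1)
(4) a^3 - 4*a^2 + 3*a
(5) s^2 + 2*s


(1) = d^3 - 5*d^2 - 28*d + 32
(2) = (j - 8)*(j - 2)^2*(j - 1)
(3) = k^3*o - 2*k^2*o + k^2 - 2*k
(4) = a*(a - 3)*(a - 1)
(5) = s*(s + 2)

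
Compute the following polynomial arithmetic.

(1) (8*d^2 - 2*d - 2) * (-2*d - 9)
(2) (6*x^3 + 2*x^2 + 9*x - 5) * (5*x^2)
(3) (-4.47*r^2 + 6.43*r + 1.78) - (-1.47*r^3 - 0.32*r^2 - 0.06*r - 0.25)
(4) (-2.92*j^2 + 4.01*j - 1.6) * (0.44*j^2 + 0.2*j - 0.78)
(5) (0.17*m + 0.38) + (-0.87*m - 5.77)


(1) = -16*d^3 - 68*d^2 + 22*d + 18
(2) = 30*x^5 + 10*x^4 + 45*x^3 - 25*x^2
(3) = 1.47*r^3 - 4.15*r^2 + 6.49*r + 2.03
(4) = -1.2848*j^4 + 1.1804*j^3 + 2.3756*j^2 - 3.4478*j + 1.248
(5) = -0.7*m - 5.39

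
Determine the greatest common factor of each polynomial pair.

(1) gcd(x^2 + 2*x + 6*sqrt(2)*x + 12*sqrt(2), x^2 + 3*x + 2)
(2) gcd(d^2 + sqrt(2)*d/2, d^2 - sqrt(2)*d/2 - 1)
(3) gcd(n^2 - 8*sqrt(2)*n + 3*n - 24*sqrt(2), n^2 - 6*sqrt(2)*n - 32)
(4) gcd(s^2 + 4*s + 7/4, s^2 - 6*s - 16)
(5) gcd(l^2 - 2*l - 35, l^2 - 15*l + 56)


(1) = x + 2
(2) = gcd(d*(d + sqrt(2)/2), (d - sqrt(2))*(d + sqrt(2)/2)) = d + sqrt(2)/2
(3) = n - 8*sqrt(2)
(4) = 1
(5) = gcd((l - 7)*(l + 5), (l - 8)*(l - 7)) = l - 7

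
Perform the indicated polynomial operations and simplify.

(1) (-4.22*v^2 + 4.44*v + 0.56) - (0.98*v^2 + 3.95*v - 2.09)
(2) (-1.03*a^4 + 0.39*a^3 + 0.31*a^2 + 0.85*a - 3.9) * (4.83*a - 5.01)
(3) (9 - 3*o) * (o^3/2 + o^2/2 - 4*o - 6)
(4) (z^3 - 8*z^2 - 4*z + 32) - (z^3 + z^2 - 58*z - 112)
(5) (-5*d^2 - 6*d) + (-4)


(1) = -5.2*v^2 + 0.49*v + 2.65
(2) = -4.9749*a^5 + 7.044*a^4 - 0.4566*a^3 + 2.5524*a^2 - 23.0955*a + 19.539
(3) = -3*o^4/2 + 3*o^3 + 33*o^2/2 - 18*o - 54
(4) = -9*z^2 + 54*z + 144
(5) = -5*d^2 - 6*d - 4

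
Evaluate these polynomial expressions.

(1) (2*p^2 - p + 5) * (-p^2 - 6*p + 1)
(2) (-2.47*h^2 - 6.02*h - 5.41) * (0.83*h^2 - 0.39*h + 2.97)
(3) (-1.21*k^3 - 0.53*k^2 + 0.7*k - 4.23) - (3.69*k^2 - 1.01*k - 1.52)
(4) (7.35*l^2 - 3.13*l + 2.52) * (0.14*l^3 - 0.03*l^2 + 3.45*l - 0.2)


(1) = -2*p^4 - 11*p^3 + 3*p^2 - 31*p + 5
(2) = -2.0501*h^4 - 4.0333*h^3 - 9.4784*h^2 - 15.7695*h - 16.0677
(3) = -1.21*k^3 - 4.22*k^2 + 1.71*k - 2.71
(4) = 1.029*l^5 - 0.6587*l^4 + 25.8042*l^3 - 12.3441*l^2 + 9.32*l - 0.504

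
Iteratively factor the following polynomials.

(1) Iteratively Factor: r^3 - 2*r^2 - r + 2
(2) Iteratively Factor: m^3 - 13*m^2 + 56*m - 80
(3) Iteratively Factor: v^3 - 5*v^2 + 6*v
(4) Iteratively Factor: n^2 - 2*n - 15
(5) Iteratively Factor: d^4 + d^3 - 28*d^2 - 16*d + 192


(1) = (r - 2)*(r^2 - 1) = (r - 2)*(r + 1)*(r - 1)
(2) = (m - 4)*(m^2 - 9*m + 20) = (m - 4)^2*(m - 5)
(3) = (v - 3)*(v^2 - 2*v) = (v - 3)*(v - 2)*(v)
(4) = (n + 3)*(n - 5)
(5) = (d - 4)*(d^3 + 5*d^2 - 8*d - 48) = (d - 4)*(d - 3)*(d^2 + 8*d + 16) = (d - 4)*(d - 3)*(d + 4)*(d + 4)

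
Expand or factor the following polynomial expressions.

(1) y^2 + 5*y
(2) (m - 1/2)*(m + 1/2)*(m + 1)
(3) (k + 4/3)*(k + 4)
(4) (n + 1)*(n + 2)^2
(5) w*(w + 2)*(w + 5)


(1) = y*(y + 5)
(2) = m^3 + m^2 - m/4 - 1/4
(3) = k^2 + 16*k/3 + 16/3
(4) = n^3 + 5*n^2 + 8*n + 4
(5) = w^3 + 7*w^2 + 10*w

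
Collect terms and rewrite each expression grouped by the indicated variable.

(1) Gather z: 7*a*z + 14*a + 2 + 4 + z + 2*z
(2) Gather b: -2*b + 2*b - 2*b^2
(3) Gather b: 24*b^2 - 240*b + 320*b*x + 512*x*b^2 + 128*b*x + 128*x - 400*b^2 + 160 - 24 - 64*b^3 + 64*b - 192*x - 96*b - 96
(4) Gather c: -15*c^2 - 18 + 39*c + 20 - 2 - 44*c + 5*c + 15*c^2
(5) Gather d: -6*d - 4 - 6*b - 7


(1) = 14*a + z*(7*a + 3) + 6
(2) = -2*b^2
(3) = -64*b^3 + b^2*(512*x - 376) + b*(448*x - 272) - 64*x + 40
(4) = 0
(5) = -6*b - 6*d - 11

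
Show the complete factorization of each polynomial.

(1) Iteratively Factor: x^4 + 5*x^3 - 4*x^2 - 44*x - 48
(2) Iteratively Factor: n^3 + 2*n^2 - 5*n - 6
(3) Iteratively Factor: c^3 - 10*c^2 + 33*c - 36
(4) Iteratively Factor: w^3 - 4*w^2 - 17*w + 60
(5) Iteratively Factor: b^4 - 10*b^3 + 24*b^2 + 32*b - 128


(1) = (x + 2)*(x^3 + 3*x^2 - 10*x - 24) = (x + 2)^2*(x^2 + x - 12) = (x - 3)*(x + 2)^2*(x + 4)
(2) = (n - 2)*(n^2 + 4*n + 3) = (n - 2)*(n + 3)*(n + 1)
(3) = (c - 3)*(c^2 - 7*c + 12) = (c - 3)^2*(c - 4)
(4) = (w - 5)*(w^2 + w - 12) = (w - 5)*(w - 3)*(w + 4)
(5) = (b + 2)*(b^3 - 12*b^2 + 48*b - 64) = (b - 4)*(b + 2)*(b^2 - 8*b + 16) = (b - 4)^2*(b + 2)*(b - 4)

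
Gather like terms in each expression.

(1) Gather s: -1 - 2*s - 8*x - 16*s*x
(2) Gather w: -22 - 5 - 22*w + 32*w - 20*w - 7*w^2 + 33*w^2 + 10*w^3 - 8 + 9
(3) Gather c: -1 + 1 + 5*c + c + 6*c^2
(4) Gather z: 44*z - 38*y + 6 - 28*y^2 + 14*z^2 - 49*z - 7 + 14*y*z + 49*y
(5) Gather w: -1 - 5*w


(1) = s*(-16*x - 2) - 8*x - 1
(2) = 10*w^3 + 26*w^2 - 10*w - 26
(3) = 6*c^2 + 6*c
(4) = -28*y^2 + 11*y + 14*z^2 + z*(14*y - 5) - 1
(5) = -5*w - 1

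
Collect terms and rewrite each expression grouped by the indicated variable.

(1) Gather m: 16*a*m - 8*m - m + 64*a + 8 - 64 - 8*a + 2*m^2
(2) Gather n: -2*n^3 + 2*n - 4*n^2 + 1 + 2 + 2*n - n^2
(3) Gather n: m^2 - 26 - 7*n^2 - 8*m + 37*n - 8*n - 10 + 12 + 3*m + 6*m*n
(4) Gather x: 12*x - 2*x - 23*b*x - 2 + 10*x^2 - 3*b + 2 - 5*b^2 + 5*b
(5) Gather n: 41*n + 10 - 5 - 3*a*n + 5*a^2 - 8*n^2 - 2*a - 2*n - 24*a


(1) = 56*a + 2*m^2 + m*(16*a - 9) - 56
(2) = -2*n^3 - 5*n^2 + 4*n + 3
(3) = m^2 - 5*m - 7*n^2 + n*(6*m + 29) - 24
(4) = -5*b^2 + 2*b + 10*x^2 + x*(10 - 23*b)
(5) = 5*a^2 - 26*a - 8*n^2 + n*(39 - 3*a) + 5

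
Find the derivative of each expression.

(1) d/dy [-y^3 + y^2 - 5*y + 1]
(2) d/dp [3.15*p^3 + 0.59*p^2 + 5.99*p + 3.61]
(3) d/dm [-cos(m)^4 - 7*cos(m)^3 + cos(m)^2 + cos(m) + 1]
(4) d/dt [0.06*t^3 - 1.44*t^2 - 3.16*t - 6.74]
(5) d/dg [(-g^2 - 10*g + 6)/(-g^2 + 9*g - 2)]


(1) = -3*y^2 + 2*y - 5
(2) = 9.45*p^2 + 1.18*p + 5.99
(3) = 17*sin(m)/4 + 21*sin(3*m)/4 + sin(4*m)/2
(4) = 0.18*t^2 - 2.88*t - 3.16
(5) = (-19*g^2 + 16*g - 34)/(g^4 - 18*g^3 + 85*g^2 - 36*g + 4)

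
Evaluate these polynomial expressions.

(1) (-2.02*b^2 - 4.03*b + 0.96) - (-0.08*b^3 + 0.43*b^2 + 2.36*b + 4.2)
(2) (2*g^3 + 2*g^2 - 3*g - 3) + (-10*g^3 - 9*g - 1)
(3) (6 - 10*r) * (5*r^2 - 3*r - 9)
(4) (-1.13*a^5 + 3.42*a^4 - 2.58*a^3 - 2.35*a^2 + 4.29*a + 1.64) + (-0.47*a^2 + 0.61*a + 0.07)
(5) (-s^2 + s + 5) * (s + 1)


(1) = 0.08*b^3 - 2.45*b^2 - 6.39*b - 3.24
(2) = -8*g^3 + 2*g^2 - 12*g - 4
(3) = -50*r^3 + 60*r^2 + 72*r - 54
(4) = -1.13*a^5 + 3.42*a^4 - 2.58*a^3 - 2.82*a^2 + 4.9*a + 1.71
(5) = -s^3 + 6*s + 5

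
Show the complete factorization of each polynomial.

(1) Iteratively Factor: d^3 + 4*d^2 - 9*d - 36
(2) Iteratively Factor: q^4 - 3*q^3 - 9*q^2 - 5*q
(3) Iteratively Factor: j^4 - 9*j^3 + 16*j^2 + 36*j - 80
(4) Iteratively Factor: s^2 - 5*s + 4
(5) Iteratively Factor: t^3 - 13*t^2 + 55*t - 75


(1) = (d + 4)*(d^2 - 9) = (d - 3)*(d + 4)*(d + 3)
(2) = (q + 1)*(q^3 - 4*q^2 - 5*q) = q*(q + 1)*(q^2 - 4*q - 5) = q*(q + 1)^2*(q - 5)
(3) = (j - 2)*(j^3 - 7*j^2 + 2*j + 40) = (j - 5)*(j - 2)*(j^2 - 2*j - 8) = (j - 5)*(j - 2)*(j + 2)*(j - 4)
(4) = (s - 4)*(s - 1)
(5) = (t - 3)*(t^2 - 10*t + 25) = (t - 5)*(t - 3)*(t - 5)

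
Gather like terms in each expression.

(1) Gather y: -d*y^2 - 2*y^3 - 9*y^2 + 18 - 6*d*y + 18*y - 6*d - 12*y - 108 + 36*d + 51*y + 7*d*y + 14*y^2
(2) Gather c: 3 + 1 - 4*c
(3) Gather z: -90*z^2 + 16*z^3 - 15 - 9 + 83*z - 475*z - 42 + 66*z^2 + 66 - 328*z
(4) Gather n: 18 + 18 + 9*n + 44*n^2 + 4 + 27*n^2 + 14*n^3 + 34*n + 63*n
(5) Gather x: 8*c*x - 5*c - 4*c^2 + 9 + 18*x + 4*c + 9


(1) = 30*d - 2*y^3 + y^2*(5 - d) + y*(d + 57) - 90
(2) = 4 - 4*c
(3) = 16*z^3 - 24*z^2 - 720*z
(4) = 14*n^3 + 71*n^2 + 106*n + 40
(5) = -4*c^2 - c + x*(8*c + 18) + 18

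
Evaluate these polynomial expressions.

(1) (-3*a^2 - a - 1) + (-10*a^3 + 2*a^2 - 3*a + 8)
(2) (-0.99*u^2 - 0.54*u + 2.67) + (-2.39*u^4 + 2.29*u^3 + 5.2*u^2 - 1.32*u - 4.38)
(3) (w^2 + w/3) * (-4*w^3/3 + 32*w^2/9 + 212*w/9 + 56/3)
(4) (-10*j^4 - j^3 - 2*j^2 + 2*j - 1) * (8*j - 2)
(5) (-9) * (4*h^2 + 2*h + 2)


(1) = -10*a^3 - a^2 - 4*a + 7
(2) = -2.39*u^4 + 2.29*u^3 + 4.21*u^2 - 1.86*u - 1.71
(3) = -4*w^5/3 + 28*w^4/9 + 668*w^3/27 + 716*w^2/27 + 56*w/9
(4) = -80*j^5 + 12*j^4 - 14*j^3 + 20*j^2 - 12*j + 2
(5) = -36*h^2 - 18*h - 18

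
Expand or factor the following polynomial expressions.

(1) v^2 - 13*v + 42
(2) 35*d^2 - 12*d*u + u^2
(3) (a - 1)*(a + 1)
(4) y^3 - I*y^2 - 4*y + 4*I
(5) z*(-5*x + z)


(1) = (v - 7)*(v - 6)
(2) = (-7*d + u)*(-5*d + u)
(3) = a^2 - 1
(4) = (y - 2)*(y + 2)*(y - I)
(5) = -5*x*z + z^2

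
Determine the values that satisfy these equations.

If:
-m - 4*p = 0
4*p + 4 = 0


Then:
m = 4
p = -1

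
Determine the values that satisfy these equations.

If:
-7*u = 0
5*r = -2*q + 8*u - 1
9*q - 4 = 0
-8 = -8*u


Then:
No Solution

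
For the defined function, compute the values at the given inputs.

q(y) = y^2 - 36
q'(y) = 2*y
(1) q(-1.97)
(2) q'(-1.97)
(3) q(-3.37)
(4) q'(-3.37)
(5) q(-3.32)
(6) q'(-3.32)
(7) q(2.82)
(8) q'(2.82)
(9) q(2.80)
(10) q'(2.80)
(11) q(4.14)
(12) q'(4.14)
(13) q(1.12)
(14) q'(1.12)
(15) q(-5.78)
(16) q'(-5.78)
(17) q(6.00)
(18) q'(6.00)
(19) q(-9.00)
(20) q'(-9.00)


(1) = -32.12
(2) = -3.94
(3) = -24.64
(4) = -6.74
(5) = -24.98
(6) = -6.64
(7) = -28.05
(8) = 5.64
(9) = -28.16
(10) = 5.60
(11) = -18.86
(12) = 8.28
(13) = -34.75
(14) = 2.24
(15) = -2.59
(16) = -11.56
(17) = 0.00
(18) = 12.00
(19) = 45.00
(20) = -18.00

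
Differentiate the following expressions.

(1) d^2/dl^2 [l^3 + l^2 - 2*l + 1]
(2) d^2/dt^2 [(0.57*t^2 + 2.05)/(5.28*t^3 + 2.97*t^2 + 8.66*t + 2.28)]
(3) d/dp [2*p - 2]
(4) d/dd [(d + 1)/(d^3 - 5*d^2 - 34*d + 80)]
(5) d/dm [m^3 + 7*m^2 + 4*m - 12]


(1) = 6*l + 2
(2) = (31.781376*t^6 + 529.429824*t^4 + 388.96902*t^3 + 647.753238*t^2 + 168.28614*t + 285.644576)/(147.197952*t^9 + 248.396544*t^8 + 864.003888*t^7 + 1031.702265*t^6 + 1631.621574*t^5 + 1354.061016*t^4 + 1083.656888*t^3 + 559.287648*t^2 + 135.054432*t + 11.852352)
(3) = 2
(4) = (d^3 - 5*d^2 - 34*d + (d + 1)*(-3*d^2 + 10*d + 34) + 80)/(d^3 - 5*d^2 - 34*d + 80)^2
(5) = 3*m^2 + 14*m + 4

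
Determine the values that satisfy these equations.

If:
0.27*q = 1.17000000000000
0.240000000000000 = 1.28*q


Then:
No Solution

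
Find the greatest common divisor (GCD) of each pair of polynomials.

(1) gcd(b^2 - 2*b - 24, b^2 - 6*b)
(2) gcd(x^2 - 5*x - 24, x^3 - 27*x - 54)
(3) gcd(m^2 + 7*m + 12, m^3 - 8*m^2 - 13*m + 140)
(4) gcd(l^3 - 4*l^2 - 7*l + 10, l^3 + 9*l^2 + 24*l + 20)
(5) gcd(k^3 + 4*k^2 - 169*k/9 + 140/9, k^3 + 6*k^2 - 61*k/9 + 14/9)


(1) = gcd((b - 6)*(b + 4), b*(b - 6)) = b - 6
(2) = x + 3
(3) = m + 4
(4) = l + 2
(5) = k + 7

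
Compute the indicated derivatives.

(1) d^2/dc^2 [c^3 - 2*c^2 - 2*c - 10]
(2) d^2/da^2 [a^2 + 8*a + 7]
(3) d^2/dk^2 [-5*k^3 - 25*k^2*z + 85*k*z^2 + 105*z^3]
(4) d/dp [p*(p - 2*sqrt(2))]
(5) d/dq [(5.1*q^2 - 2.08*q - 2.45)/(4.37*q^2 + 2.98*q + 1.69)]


(1) = 6*c - 4
(2) = 2
(3) = -30*k - 50*z
(4) = 2*p - 2*sqrt(2)
(5) = (24.2876*q^2 + 38.651*q + 3.7858)/(19.0969*q^4 + 26.0452*q^3 + 23.651*q^2 + 10.0724*q + 2.8561)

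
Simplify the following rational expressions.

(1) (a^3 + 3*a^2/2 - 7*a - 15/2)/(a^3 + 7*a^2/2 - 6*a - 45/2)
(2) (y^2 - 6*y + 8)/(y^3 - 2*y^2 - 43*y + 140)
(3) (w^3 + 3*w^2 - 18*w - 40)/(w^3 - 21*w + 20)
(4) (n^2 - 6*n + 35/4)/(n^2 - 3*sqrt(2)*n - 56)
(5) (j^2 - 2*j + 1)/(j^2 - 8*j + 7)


(1) = (a + 1)/(a + 3)
(2) = (y - 2)/(y^2 + 2*y - 35)
(3) = (w + 2)/(w - 1)
(4) = (4*n^2 - 24*n + 35)/(4*n^2 - 12*sqrt(2)*n - 224)
(5) = (j - 1)/(j - 7)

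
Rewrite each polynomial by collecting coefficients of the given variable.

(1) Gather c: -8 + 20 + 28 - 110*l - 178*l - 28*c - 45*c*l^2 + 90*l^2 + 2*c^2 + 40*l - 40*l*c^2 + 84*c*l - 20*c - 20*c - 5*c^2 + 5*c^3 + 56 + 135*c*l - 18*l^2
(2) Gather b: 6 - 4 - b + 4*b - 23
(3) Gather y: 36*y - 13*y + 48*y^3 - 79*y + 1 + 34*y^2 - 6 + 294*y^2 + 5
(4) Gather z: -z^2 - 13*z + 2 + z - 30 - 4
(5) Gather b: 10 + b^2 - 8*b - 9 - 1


(1) = 5*c^3 + c^2*(-40*l - 3) + c*(-45*l^2 + 219*l - 68) + 72*l^2 - 248*l + 96
(2) = 3*b - 21
(3) = 48*y^3 + 328*y^2 - 56*y
(4) = -z^2 - 12*z - 32
(5) = b^2 - 8*b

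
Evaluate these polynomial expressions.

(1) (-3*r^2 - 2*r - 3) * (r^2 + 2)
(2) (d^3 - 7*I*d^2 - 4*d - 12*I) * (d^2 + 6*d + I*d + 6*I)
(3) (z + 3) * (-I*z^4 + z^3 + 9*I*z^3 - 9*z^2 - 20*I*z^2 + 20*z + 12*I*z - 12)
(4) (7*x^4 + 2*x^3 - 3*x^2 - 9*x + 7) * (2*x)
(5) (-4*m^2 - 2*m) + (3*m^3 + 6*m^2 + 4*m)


(1) = -3*r^4 - 2*r^3 - 9*r^2 - 4*r - 6
(2) = d^5 + 6*d^4 - 6*I*d^4 + 3*d^3 - 36*I*d^3 + 18*d^2 - 16*I*d^2 + 12*d - 96*I*d + 72
(3) = -I*z^5 + z^4 + 6*I*z^4 - 6*z^3 + 7*I*z^3 - 7*z^2 - 48*I*z^2 + 48*z + 36*I*z - 36
(4) = 14*x^5 + 4*x^4 - 6*x^3 - 18*x^2 + 14*x
(5) = 3*m^3 + 2*m^2 + 2*m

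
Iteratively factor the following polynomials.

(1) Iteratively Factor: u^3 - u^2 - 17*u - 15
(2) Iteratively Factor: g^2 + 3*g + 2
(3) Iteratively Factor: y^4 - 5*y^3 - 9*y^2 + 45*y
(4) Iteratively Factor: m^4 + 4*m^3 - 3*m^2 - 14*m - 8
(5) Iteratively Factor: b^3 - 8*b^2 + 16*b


(1) = (u - 5)*(u^2 + 4*u + 3) = (u - 5)*(u + 3)*(u + 1)
(2) = (g + 2)*(g + 1)
(3) = (y)*(y^3 - 5*y^2 - 9*y + 45) = y*(y - 3)*(y^2 - 2*y - 15) = y*(y - 5)*(y - 3)*(y + 3)
(4) = (m + 1)*(m^3 + 3*m^2 - 6*m - 8) = (m + 1)*(m + 4)*(m^2 - m - 2) = (m + 1)^2*(m + 4)*(m - 2)
(5) = (b - 4)*(b^2 - 4*b) = (b - 4)^2*(b)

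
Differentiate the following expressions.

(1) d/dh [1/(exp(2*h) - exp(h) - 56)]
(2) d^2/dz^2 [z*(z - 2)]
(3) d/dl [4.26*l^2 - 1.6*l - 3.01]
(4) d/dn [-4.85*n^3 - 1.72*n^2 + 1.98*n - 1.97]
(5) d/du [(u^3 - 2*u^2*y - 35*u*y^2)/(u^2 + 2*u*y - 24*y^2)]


(1) = (1 - 2*exp(h))*exp(h)/(-exp(2*h) + exp(h) + 56)^2
(2) = 2
(3) = 8.52*l - 1.6
(4) = -14.55*n^2 - 3.44*n + 1.98
(5) = (u^4 + 4*u^3*y - 41*u^2*y^2 + 96*u*y^3 + 840*y^4)/(u^4 + 4*u^3*y - 44*u^2*y^2 - 96*u*y^3 + 576*y^4)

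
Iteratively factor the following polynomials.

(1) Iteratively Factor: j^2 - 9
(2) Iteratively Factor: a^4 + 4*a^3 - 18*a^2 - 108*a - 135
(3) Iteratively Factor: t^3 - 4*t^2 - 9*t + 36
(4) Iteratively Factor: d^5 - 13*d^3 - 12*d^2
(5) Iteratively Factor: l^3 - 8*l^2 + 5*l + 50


(1) = (j + 3)*(j - 3)
(2) = (a + 3)*(a^3 + a^2 - 21*a - 45) = (a + 3)^2*(a^2 - 2*a - 15) = (a - 5)*(a + 3)^2*(a + 3)
(3) = (t + 3)*(t^2 - 7*t + 12) = (t - 4)*(t + 3)*(t - 3)
(4) = (d)*(d^4 - 13*d^2 - 12*d) = d*(d + 3)*(d^3 - 3*d^2 - 4*d) = d*(d + 1)*(d + 3)*(d^2 - 4*d) = d*(d - 4)*(d + 1)*(d + 3)*(d)
(5) = (l + 2)*(l^2 - 10*l + 25) = (l - 5)*(l + 2)*(l - 5)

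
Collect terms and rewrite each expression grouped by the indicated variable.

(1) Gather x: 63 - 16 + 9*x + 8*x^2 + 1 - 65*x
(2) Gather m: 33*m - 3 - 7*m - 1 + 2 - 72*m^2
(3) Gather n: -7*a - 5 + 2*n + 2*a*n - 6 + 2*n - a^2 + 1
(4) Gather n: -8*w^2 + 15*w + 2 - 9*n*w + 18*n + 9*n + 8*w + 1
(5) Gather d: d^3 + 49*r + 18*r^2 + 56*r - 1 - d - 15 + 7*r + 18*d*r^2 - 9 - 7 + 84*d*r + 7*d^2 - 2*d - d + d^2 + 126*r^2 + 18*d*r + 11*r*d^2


(1) = 8*x^2 - 56*x + 48
(2) = -72*m^2 + 26*m - 2
(3) = -a^2 - 7*a + n*(2*a + 4) - 10
(4) = n*(27 - 9*w) - 8*w^2 + 23*w + 3
(5) = d^3 + d^2*(11*r + 8) + d*(18*r^2 + 102*r - 4) + 144*r^2 + 112*r - 32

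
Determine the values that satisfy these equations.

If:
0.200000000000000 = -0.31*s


Then:
s = -0.65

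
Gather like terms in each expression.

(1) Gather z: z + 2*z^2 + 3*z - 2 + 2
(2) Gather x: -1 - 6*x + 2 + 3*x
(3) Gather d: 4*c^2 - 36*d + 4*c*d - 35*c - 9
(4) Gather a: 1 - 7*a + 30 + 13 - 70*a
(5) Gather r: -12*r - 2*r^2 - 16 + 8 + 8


(1) = 2*z^2 + 4*z
(2) = 1 - 3*x
(3) = 4*c^2 - 35*c + d*(4*c - 36) - 9
(4) = 44 - 77*a
(5) = -2*r^2 - 12*r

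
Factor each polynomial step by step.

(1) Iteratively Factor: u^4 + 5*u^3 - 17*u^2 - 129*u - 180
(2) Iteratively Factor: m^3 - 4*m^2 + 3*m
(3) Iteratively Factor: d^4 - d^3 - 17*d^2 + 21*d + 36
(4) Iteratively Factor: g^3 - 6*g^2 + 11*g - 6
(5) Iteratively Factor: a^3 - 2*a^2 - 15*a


(1) = (u + 3)*(u^3 + 2*u^2 - 23*u - 60) = (u - 5)*(u + 3)*(u^2 + 7*u + 12) = (u - 5)*(u + 3)^2*(u + 4)
(2) = (m - 3)*(m^2 - m) = m*(m - 3)*(m - 1)
(3) = (d - 3)*(d^3 + 2*d^2 - 11*d - 12) = (d - 3)*(d + 1)*(d^2 + d - 12) = (d - 3)^2*(d + 1)*(d + 4)
(4) = (g - 2)*(g^2 - 4*g + 3) = (g - 3)*(g - 2)*(g - 1)
(5) = (a)*(a^2 - 2*a - 15) = a*(a - 5)*(a + 3)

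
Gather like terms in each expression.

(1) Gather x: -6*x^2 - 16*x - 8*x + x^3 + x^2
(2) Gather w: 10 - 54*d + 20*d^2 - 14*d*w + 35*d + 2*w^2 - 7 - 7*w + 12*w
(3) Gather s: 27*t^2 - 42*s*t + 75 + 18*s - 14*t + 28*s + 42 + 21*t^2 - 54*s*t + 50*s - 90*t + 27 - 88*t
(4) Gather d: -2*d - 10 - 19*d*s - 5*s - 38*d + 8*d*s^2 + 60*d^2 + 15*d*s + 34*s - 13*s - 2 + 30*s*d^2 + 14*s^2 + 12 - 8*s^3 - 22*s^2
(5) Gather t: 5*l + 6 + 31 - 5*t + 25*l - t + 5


(1) = x^3 - 5*x^2 - 24*x
(2) = 20*d^2 - 19*d + 2*w^2 + w*(5 - 14*d) + 3
(3) = s*(96 - 96*t) + 48*t^2 - 192*t + 144
(4) = d^2*(30*s + 60) + d*(8*s^2 - 4*s - 40) - 8*s^3 - 8*s^2 + 16*s
(5) = 30*l - 6*t + 42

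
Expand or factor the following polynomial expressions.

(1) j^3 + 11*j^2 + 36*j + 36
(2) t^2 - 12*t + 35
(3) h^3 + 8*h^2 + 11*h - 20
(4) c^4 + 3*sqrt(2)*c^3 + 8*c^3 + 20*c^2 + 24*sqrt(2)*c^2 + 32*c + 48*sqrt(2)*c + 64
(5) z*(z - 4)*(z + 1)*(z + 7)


(1) = (j + 2)*(j + 3)*(j + 6)
(2) = (t - 7)*(t - 5)
(3) = (h - 1)*(h + 4)*(h + 5)
(4) = (c + 4)^2*(c + sqrt(2))*(c + 2*sqrt(2))
(5) = z^4 + 4*z^3 - 25*z^2 - 28*z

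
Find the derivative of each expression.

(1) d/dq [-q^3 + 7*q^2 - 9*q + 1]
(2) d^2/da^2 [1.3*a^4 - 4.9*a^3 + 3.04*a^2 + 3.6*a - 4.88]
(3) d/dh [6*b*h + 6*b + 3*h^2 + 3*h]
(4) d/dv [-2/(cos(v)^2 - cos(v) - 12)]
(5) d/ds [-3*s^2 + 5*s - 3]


(1) = -3*q^2 + 14*q - 9
(2) = 15.6*a^2 - 29.4*a + 6.08
(3) = 6*b + 6*h + 3
(4) = 2*(1 - 2*cos(v))*sin(v)/(sin(v)^2 + cos(v) + 11)^2
(5) = 5 - 6*s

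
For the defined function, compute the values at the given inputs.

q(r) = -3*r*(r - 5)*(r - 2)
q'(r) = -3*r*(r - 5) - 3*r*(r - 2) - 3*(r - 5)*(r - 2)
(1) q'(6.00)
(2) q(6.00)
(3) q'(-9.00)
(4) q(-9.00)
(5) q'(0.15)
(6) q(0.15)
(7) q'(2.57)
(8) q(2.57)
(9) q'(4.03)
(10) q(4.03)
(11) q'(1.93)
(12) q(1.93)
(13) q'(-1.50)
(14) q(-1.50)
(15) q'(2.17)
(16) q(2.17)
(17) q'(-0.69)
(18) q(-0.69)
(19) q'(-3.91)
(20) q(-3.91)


(1) = -102.00
(2) = -72.00
(3) = -1137.00
(4) = 4158.00
(5) = -23.90
(6) = -4.04
(7) = 18.50
(8) = 10.68
(9) = -6.91
(10) = 23.81
(11) = 17.54
(12) = -1.24
(13) = -113.25
(14) = 102.38
(15) = 18.76
(16) = 3.13
(17) = -63.26
(18) = 31.68
(19) = -331.81
(20) = 617.68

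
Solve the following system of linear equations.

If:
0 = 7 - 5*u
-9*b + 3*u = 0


Then:
b = 7/15
u = 7/5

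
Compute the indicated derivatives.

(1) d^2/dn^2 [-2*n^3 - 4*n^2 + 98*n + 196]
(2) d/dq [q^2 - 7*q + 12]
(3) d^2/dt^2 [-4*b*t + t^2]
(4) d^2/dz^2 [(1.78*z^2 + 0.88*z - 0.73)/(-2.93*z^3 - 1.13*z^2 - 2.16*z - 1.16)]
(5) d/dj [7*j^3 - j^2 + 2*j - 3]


(1) = -12*n - 8
(2) = 2*q - 7
(3) = 2
(4) = (-30.562244*z^6 - 45.328272*z^5 + 125.313756*z^4 + 140.95*z^3 + 83.203638*z^2 + 2.724984*z + 4.517528)/(25.153757*z^9 + 29.102811*z^8 + 66.854103*z^7 + 74.227613*z^6 + 72.3288*z^5 + 64.308444*z^4 + 38.893488*z^3 + 20.797872*z^2 + 8.719488*z + 1.560896)
(5) = 21*j^2 - 2*j + 2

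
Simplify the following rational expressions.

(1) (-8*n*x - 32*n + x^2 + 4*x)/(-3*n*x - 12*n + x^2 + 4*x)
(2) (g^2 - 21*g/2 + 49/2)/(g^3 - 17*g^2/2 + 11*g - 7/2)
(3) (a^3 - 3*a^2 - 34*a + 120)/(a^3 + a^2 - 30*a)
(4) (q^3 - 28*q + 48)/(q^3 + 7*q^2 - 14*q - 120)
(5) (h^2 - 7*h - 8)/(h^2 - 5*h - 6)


(1) = (-8*n + x)/(-3*n + x)
(2) = (2*g - 7)/(2*g^2 - 3*g + 1)
(3) = (a - 4)/a
(4) = (q - 2)/(q + 5)
(5) = (h - 8)/(h - 6)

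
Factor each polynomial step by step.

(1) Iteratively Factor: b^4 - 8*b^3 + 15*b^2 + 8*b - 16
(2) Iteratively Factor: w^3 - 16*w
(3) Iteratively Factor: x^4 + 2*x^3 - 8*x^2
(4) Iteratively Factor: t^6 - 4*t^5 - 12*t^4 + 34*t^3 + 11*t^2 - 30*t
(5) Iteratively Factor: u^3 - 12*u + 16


(1) = (b - 1)*(b^3 - 7*b^2 + 8*b + 16) = (b - 4)*(b - 1)*(b^2 - 3*b - 4) = (b - 4)^2*(b - 1)*(b + 1)
(2) = (w)*(w^2 - 16) = w*(w - 4)*(w + 4)
(3) = (x - 2)*(x^3 + 4*x^2) = x*(x - 2)*(x^2 + 4*x) = x^2*(x - 2)*(x + 4)
(4) = (t - 2)*(t^5 - 2*t^4 - 16*t^3 + 2*t^2 + 15*t) = (t - 5)*(t - 2)*(t^4 + 3*t^3 - t^2 - 3*t) = (t - 5)*(t - 2)*(t + 1)*(t^3 + 2*t^2 - 3*t) = (t - 5)*(t - 2)*(t - 1)*(t + 1)*(t^2 + 3*t) = (t - 5)*(t - 2)*(t - 1)*(t + 1)*(t + 3)*(t)
(5) = (u + 4)*(u^2 - 4*u + 4) = (u - 2)*(u + 4)*(u - 2)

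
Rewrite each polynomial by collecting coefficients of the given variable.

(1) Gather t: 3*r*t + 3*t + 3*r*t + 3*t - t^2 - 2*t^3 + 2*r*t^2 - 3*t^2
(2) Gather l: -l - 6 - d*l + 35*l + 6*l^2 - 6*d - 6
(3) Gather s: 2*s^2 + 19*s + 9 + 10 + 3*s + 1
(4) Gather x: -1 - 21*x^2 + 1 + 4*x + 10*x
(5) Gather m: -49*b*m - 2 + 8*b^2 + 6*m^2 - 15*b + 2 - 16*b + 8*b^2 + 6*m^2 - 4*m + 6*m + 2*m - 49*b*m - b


(1) = -2*t^3 + t^2*(2*r - 4) + t*(6*r + 6)
(2) = -6*d + 6*l^2 + l*(34 - d) - 12
(3) = 2*s^2 + 22*s + 20
(4) = -21*x^2 + 14*x
(5) = 16*b^2 - 32*b + 12*m^2 + m*(4 - 98*b)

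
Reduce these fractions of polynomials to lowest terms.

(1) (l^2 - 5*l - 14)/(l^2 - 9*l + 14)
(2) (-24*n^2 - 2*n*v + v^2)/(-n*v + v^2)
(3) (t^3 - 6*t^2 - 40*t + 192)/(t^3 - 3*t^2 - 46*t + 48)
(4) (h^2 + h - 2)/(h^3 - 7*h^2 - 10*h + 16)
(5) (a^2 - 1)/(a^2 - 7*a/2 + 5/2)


(1) = (l + 2)/(l - 2)
(2) = (-24*n^2 - 2*n*v + v^2)/(-n*v + v^2)
(3) = (t - 4)/(t - 1)
(4) = 1/(h - 8)
(5) = (2*a + 2)/(2*a - 5)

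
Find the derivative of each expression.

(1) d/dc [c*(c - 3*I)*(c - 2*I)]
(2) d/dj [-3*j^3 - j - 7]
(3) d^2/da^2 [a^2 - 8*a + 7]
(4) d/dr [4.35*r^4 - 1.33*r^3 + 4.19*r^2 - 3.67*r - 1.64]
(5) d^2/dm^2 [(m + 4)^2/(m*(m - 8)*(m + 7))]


(1) = 3*c^2 - 10*I*c - 6
(2) = -9*j^2 - 1
(3) = 2
(4) = 17.4*r^3 - 3.99*r^2 + 8.38*r - 3.67
(5) = 2*(m^6 + 24*m^5 + 240*m^4 + 272*m^3 - 2640*m^2 + 2688*m + 50176)/(m^3*(m^6 - 3*m^5 - 165*m^4 + 335*m^3 + 9240*m^2 - 9408*m - 175616))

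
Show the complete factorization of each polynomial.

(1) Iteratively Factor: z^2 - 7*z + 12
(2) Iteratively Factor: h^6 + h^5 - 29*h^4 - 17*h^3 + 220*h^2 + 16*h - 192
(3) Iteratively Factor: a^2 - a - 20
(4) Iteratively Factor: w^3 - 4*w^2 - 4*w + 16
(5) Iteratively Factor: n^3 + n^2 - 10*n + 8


(1) = (z - 4)*(z - 3)
(2) = (h - 1)*(h^5 + 2*h^4 - 27*h^3 - 44*h^2 + 176*h + 192) = (h - 1)*(h + 4)*(h^4 - 2*h^3 - 19*h^2 + 32*h + 48) = (h - 4)*(h - 1)*(h + 4)*(h^3 + 2*h^2 - 11*h - 12) = (h - 4)*(h - 1)*(h + 4)^2*(h^2 - 2*h - 3) = (h - 4)*(h - 3)*(h - 1)*(h + 4)^2*(h + 1)
(3) = (a - 5)*(a + 4)
(4) = (w + 2)*(w^2 - 6*w + 8) = (w - 4)*(w + 2)*(w - 2)
(5) = (n + 4)*(n^2 - 3*n + 2) = (n - 2)*(n + 4)*(n - 1)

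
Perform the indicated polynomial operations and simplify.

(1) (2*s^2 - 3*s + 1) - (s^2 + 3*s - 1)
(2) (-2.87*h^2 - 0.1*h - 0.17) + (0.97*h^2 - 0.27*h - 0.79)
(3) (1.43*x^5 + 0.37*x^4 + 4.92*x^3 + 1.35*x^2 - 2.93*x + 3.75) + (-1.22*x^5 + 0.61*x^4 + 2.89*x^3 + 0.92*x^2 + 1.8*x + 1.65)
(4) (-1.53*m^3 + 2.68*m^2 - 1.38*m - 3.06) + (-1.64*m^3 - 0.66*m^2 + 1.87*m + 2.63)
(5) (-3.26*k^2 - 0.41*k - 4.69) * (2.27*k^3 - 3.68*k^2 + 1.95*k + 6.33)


(1) = s^2 - 6*s + 2
(2) = -1.9*h^2 - 0.37*h - 0.96
(3) = 0.21*x^5 + 0.98*x^4 + 7.81*x^3 + 2.27*x^2 - 1.13*x + 5.4
(4) = -3.17*m^3 + 2.02*m^2 + 0.49*m - 0.43
(5) = -7.4002*k^5 + 11.0661*k^4 - 15.4945*k^3 - 4.1761*k^2 - 11.7408*k - 29.6877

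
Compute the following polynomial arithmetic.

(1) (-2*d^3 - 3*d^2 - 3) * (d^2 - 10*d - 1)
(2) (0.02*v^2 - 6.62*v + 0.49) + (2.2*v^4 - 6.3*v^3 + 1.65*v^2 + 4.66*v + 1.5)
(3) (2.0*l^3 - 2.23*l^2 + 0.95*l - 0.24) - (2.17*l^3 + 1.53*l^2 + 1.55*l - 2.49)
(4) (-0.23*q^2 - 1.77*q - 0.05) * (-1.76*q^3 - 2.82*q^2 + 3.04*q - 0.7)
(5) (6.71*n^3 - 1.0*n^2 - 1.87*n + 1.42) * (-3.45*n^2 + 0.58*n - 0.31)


(1) = -2*d^5 + 17*d^4 + 32*d^3 + 30*d + 3
(2) = 2.2*v^4 - 6.3*v^3 + 1.67*v^2 - 1.96*v + 1.99
(3) = -0.17*l^3 - 3.76*l^2 - 0.6*l + 2.25
(4) = 0.4048*q^5 + 3.7638*q^4 + 4.3802*q^3 - 5.0788*q^2 + 1.087*q + 0.035
(5) = -23.1495*n^5 + 7.3418*n^4 + 3.7914*n^3 - 5.6736*n^2 + 1.4033*n - 0.4402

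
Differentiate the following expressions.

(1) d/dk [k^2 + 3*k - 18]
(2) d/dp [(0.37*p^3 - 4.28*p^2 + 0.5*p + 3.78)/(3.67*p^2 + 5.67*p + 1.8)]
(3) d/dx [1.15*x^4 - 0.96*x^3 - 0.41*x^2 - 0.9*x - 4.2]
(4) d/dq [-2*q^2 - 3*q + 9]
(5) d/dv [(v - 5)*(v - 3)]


(1) = 2*k + 3
(2) = (1.3579*p^4 + 4.1958*p^3 - 24.1046*p^2 - 43.1532*p - 20.5326)/(13.4689*p^4 + 41.6178*p^3 + 45.3609*p^2 + 20.412*p + 3.24)
(3) = 4.6*x^3 - 2.88*x^2 - 0.82*x - 0.9
(4) = -4*q - 3
(5) = 2*v - 8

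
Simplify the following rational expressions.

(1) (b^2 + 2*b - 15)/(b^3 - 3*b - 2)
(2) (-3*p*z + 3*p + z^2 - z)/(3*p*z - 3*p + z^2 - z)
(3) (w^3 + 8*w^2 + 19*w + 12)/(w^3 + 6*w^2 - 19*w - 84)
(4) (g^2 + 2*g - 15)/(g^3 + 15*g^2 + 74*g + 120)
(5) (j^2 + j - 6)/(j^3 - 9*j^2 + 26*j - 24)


(1) = (b^2 + 2*b - 15)/(b^3 - 3*b - 2)
(2) = (-3*p + z)/(3*p + z)
(3) = (w^2 + 5*w + 4)/(w^2 + 3*w - 28)
(4) = (g - 3)/(g^2 + 10*g + 24)
(5) = (j + 3)/(j^2 - 7*j + 12)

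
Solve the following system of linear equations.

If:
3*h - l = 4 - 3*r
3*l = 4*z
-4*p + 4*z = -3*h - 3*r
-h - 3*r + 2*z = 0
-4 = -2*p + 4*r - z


Then:
h = 12/5
l = -8/5
p = -3/5
r = -8/5
z = -6/5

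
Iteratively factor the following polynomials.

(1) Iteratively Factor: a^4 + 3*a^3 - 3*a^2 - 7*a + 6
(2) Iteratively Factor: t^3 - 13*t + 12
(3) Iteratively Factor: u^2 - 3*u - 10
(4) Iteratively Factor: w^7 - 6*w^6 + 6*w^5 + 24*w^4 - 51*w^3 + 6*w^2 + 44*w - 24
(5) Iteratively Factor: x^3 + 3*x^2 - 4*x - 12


(1) = (a + 3)*(a^3 - 3*a + 2) = (a - 1)*(a + 3)*(a^2 + a - 2) = (a - 1)^2*(a + 3)*(a + 2)
(2) = (t + 4)*(t^2 - 4*t + 3) = (t - 1)*(t + 4)*(t - 3)
(3) = (u - 5)*(u + 2)
(4) = (w - 2)*(w^6 - 4*w^5 - 2*w^4 + 20*w^3 - 11*w^2 - 16*w + 12) = (w - 2)*(w - 1)*(w^5 - 3*w^4 - 5*w^3 + 15*w^2 + 4*w - 12) = (w - 2)*(w - 1)^2*(w^4 - 2*w^3 - 7*w^2 + 8*w + 12) = (w - 2)^2*(w - 1)^2*(w^3 - 7*w - 6) = (w - 3)*(w - 2)^2*(w - 1)^2*(w^2 + 3*w + 2) = (w - 3)*(w - 2)^2*(w - 1)^2*(w + 2)*(w + 1)
(5) = (x + 2)*(x^2 + x - 6) = (x + 2)*(x + 3)*(x - 2)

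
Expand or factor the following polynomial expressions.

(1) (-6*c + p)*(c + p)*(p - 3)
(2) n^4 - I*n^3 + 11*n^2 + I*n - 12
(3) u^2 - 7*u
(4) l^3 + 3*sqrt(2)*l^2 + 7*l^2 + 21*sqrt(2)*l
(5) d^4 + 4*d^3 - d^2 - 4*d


(1) = -6*c^2*p + 18*c^2 - 5*c*p^2 + 15*c*p + p^3 - 3*p^2
(2) = (n - 4*I)*(n + 3*I)*(-I*n + I)*(I*n + I)
(3) = u*(u - 7)
(4) = l*(l + 7)*(l + 3*sqrt(2))
(5) = d*(d - 1)*(d + 1)*(d + 4)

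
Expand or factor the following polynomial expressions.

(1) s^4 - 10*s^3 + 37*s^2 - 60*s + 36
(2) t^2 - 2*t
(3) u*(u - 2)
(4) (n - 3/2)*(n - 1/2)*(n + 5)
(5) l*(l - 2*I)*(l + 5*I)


(1) = (s - 3)^2*(s - 2)^2
(2) = t*(t - 2)
(3) = u^2 - 2*u
(4) = n^3 + 3*n^2 - 37*n/4 + 15/4
(5) = l^3 + 3*I*l^2 + 10*l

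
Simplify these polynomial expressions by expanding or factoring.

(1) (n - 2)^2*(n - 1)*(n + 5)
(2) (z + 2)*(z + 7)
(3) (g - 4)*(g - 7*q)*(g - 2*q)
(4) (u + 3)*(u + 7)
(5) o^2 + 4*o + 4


(1) = n^4 - 17*n^2 + 36*n - 20
(2) = z^2 + 9*z + 14
(3) = g^3 - 9*g^2*q - 4*g^2 + 14*g*q^2 + 36*g*q - 56*q^2
(4) = u^2 + 10*u + 21
(5) = (o + 2)^2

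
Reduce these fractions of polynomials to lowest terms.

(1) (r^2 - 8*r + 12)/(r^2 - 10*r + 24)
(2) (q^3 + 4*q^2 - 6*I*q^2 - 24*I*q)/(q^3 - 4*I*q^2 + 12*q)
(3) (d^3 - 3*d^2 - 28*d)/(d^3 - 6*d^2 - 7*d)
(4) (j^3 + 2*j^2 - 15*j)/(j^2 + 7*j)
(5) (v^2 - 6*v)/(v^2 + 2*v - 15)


(1) = (r - 2)/(r - 4)
(2) = (q + 4)/(q + 2*I)
(3) = (d + 4)/(d + 1)
(4) = (j^2 + 2*j - 15)/(j + 7)
(5) = (v^2 - 6*v)/(v^2 + 2*v - 15)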